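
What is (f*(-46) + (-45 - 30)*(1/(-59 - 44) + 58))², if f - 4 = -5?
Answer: 196459038169/10609 ≈ 1.8518e+7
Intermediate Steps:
f = -1 (f = 4 - 5 = -1)
(f*(-46) + (-45 - 30)*(1/(-59 - 44) + 58))² = (-1*(-46) + (-45 - 30)*(1/(-59 - 44) + 58))² = (46 - 75*(1/(-103) + 58))² = (46 - 75*(-1/103 + 58))² = (46 - 75*5973/103)² = (46 - 447975/103)² = (-443237/103)² = 196459038169/10609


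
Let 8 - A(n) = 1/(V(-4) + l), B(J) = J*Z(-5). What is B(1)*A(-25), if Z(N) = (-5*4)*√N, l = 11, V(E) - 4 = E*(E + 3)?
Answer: -3020*I*√5/19 ≈ -355.42*I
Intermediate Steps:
V(E) = 4 + E*(3 + E) (V(E) = 4 + E*(E + 3) = 4 + E*(3 + E))
Z(N) = -20*√N
B(J) = -20*I*J*√5 (B(J) = J*(-20*I*√5) = -20*I*J*√5)
A(n) = 151/19 (A(n) = 8 - 1/((4 + (-4)² + 3*(-4)) + 11) = 8 - 1/((4 + 16 - 12) + 11) = 8 - 1/(8 + 11) = 8 - 1/19 = 151/19)
B(1)*A(-25) = -20*I*1*√5*(151/19) = -20*I*√5*(151/19) = -3020*I*√5/19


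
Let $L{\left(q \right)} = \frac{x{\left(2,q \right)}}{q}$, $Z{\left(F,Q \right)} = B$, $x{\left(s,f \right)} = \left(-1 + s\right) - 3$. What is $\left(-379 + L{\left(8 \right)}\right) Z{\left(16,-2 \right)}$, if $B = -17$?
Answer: $\frac{25789}{4} \approx 6447.3$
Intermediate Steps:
$x{\left(s,f \right)} = -4 + s$
$Z{\left(F,Q \right)} = -17$
$L{\left(q \right)} = - \frac{2}{q}$ ($L{\left(q \right)} = \frac{-4 + 2}{q} = - \frac{2}{q}$)
$\left(-379 + L{\left(8 \right)}\right) Z{\left(16,-2 \right)} = \left(-379 - \frac{2}{8}\right) \left(-17\right) = \left(-379 - \frac{1}{4}\right) \left(-17\right) = \left(- \frac{1517}{4}\right) \left(-17\right) = \frac{25789}{4}$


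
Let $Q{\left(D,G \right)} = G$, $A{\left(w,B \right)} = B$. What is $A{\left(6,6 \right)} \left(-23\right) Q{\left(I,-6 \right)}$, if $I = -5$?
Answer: $828$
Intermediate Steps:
$A{\left(6,6 \right)} \left(-23\right) Q{\left(I,-6 \right)} = 6 \left(-23\right) \left(-6\right) = \left(-138\right) \left(-6\right) = 828$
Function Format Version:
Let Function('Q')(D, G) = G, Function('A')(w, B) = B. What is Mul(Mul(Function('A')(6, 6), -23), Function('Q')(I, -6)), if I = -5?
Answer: 828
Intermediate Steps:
Mul(Mul(Function('A')(6, 6), -23), Function('Q')(I, -6)) = Mul(Mul(6, -23), -6) = Mul(-138, -6) = 828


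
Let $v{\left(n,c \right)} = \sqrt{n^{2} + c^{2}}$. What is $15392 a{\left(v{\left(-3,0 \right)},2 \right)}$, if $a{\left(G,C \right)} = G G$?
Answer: $138528$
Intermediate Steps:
$v{\left(n,c \right)} = \sqrt{c^{2} + n^{2}}$
$a{\left(G,C \right)} = G^{2}$
$15392 a{\left(v{\left(-3,0 \right)},2 \right)} = 15392 \left(\sqrt{0^{2} + \left(-3\right)^{2}}\right)^{2} = 15392 \left(\sqrt{0 + 9}\right)^{2} = 15392 \left(\sqrt{9}\right)^{2} = 15392 \cdot 3^{2} = 15392 \cdot 9 = 138528$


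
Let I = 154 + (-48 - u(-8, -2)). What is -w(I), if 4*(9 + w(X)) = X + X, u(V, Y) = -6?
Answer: -47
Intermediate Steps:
I = 112 (I = 154 + (-48 - 1*(-6)) = 154 + (-48 + 6) = 154 - 42 = 112)
w(X) = -9 + X/2 (w(X) = -9 + (X + X)/4 = -9 + (2*X)/4 = -9 + X/2)
-w(I) = -(-9 + (½)*112) = -(-9 + 56) = -1*47 = -47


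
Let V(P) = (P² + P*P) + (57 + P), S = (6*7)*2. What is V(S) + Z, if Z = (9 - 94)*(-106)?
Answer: 23263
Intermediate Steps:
S = 84 (S = 42*2 = 84)
V(P) = 57 + P + 2*P² (V(P) = (P² + P²) + (57 + P) = 2*P² + (57 + P) = 57 + P + 2*P²)
Z = 9010 (Z = -85*(-106) = 9010)
V(S) + Z = (57 + 84 + 2*84²) + 9010 = (57 + 84 + 2*7056) + 9010 = (57 + 84 + 14112) + 9010 = 14253 + 9010 = 23263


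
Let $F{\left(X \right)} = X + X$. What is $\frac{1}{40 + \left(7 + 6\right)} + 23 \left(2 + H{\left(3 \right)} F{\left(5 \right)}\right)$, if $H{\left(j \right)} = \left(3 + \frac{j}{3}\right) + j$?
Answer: $\frac{87769}{53} \approx 1656.0$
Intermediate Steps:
$F{\left(X \right)} = 2 X$
$H{\left(j \right)} = 3 + \frac{4 j}{3}$ ($H{\left(j \right)} = \left(3 + j \frac{1}{3}\right) + j = \left(3 + \frac{j}{3}\right) + j = 3 + \frac{4 j}{3}$)
$\frac{1}{40 + \left(7 + 6\right)} + 23 \left(2 + H{\left(3 \right)} F{\left(5 \right)}\right) = \frac{1}{40 + \left(7 + 6\right)} + 23 \left(2 + \left(3 + \frac{4}{3} \cdot 3\right) 2 \cdot 5\right) = \frac{1}{40 + 13} + 23 \left(2 + \left(3 + 4\right) 10\right) = \frac{1}{53} + 23 \left(2 + 7 \cdot 10\right) = \frac{1}{53} + 23 \left(2 + 70\right) = \frac{1}{53} + 23 \cdot 72 = \frac{1}{53} + 1656 = \frac{87769}{53}$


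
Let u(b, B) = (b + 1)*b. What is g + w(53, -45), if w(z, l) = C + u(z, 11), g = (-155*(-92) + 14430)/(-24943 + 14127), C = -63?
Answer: 15122647/5408 ≈ 2796.3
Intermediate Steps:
u(b, B) = b*(1 + b) (u(b, B) = (1 + b)*b = b*(1 + b))
g = -14345/5408 (g = (14260 + 14430)/(-10816) = 28690*(-1/10816) = -14345/5408 ≈ -2.6525)
w(z, l) = -63 + z*(1 + z)
g + w(53, -45) = -14345/5408 + (-63 + 53*(1 + 53)) = -14345/5408 + (-63 + 53*54) = -14345/5408 + (-63 + 2862) = -14345/5408 + 2799 = 15122647/5408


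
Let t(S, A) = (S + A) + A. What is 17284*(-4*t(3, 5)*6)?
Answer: -5392608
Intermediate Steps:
t(S, A) = S + 2*A (t(S, A) = (A + S) + A = S + 2*A)
17284*(-4*t(3, 5)*6) = 17284*(-4*(3 + 2*5)*6) = 17284*(-4*(3 + 10)*6) = 17284*(-4*13*6) = 17284*(-52*6) = 17284*(-312) = -5392608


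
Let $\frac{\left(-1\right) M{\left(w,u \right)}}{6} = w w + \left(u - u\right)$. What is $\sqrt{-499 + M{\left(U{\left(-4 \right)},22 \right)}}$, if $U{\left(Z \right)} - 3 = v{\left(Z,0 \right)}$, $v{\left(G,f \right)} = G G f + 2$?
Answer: $i \sqrt{649} \approx 25.475 i$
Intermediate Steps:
$v{\left(G,f \right)} = 2 + f G^{2}$ ($v{\left(G,f \right)} = G^{2} f + 2 = f G^{2} + 2 = 2 + f G^{2}$)
$U{\left(Z \right)} = 5$ ($U{\left(Z \right)} = 3 + \left(2 + 0 Z^{2}\right) = 3 + \left(2 + 0\right) = 3 + 2 = 5$)
$M{\left(w,u \right)} = - 6 w^{2}$ ($M{\left(w,u \right)} = - 6 \left(w w + \left(u - u\right)\right) = - 6 \left(w^{2} + 0\right) = - 6 w^{2}$)
$\sqrt{-499 + M{\left(U{\left(-4 \right)},22 \right)}} = \sqrt{-499 - 6 \cdot 5^{2}} = \sqrt{-499 - 150} = \sqrt{-649} = i \sqrt{649}$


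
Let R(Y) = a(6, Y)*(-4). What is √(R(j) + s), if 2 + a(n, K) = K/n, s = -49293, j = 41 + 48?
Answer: I*√444099/3 ≈ 222.14*I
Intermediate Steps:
j = 89
a(n, K) = -2 + K/n
R(Y) = 8 - 2*Y/3 (R(Y) = (-2 + Y/6)*(-4) = 8 - 2*Y/3)
√(R(j) + s) = √((8 - ⅔*89) - 49293) = √((8 - 178/3) - 49293) = √(-154/3 - 49293) = √(-148033/3) = I*√444099/3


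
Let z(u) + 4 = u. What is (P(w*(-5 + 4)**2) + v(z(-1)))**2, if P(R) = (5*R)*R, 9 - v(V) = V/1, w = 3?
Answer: 3481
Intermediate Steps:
z(u) = -4 + u
v(V) = 9 - V (v(V) = 9 - V/1 = 9 - V)
P(R) = 5*R**2
(P(w*(-5 + 4)**2) + v(z(-1)))**2 = (5*(3*(-5 + 4)**2)**2 + (9 - (-4 - 1)))**2 = (5*(3*(-1)**2)**2 + (9 - 1*(-5)))**2 = (5*(3*1)**2 + (9 + 5))**2 = (5*3**2 + 14)**2 = (5*9 + 14)**2 = (45 + 14)**2 = 59**2 = 3481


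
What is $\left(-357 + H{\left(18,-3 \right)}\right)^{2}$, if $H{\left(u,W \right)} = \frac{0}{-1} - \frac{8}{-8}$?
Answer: $126736$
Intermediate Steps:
$H{\left(u,W \right)} = 1$ ($H{\left(u,W \right)} = 0 \left(-1\right) - -1 = 0 + 1 = 1$)
$\left(-357 + H{\left(18,-3 \right)}\right)^{2} = \left(-357 + 1\right)^{2} = \left(-356\right)^{2} = 126736$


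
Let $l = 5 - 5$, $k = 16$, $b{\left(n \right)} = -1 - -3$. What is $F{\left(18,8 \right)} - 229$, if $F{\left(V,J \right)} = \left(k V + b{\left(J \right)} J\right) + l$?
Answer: $75$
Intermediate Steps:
$b{\left(n \right)} = 2$ ($b{\left(n \right)} = -1 + 3 = 2$)
$l = 0$ ($l = 5 - 5 = 0$)
$F{\left(V,J \right)} = 2 J + 16 V$ ($F{\left(V,J \right)} = \left(16 V + 2 J\right) + 0 = \left(2 J + 16 V\right) + 0 = 2 J + 16 V$)
$F{\left(18,8 \right)} - 229 = \left(2 \cdot 8 + 16 \cdot 18\right) - 229 = \left(16 + 288\right) - 229 = 304 - 229 = 75$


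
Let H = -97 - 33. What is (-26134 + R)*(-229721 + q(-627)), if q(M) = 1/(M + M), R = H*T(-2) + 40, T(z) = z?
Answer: 3721001933795/627 ≈ 5.9346e+9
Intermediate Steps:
H = -130
R = 300 (R = -130*(-2) + 40 = 260 + 40 = 300)
q(M) = 1/(2*M)
(-26134 + R)*(-229721 + q(-627)) = (-26134 + 300)*(-229721 + (1/2)/(-627)) = -25834*(-229721 + (1/2)*(-1/627)) = -25834*(-229721 - 1/1254) = -25834*(-288070135/1254) = 3721001933795/627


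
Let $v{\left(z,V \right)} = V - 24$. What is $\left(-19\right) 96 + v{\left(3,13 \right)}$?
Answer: $-1835$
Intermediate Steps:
$v{\left(z,V \right)} = -24 + V$ ($v{\left(z,V \right)} = V - 24 = -24 + V$)
$\left(-19\right) 96 + v{\left(3,13 \right)} = \left(-19\right) 96 + \left(-24 + 13\right) = -1824 - 11 = -1835$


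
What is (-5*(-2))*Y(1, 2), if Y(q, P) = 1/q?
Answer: 10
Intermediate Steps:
(-5*(-2))*Y(1, 2) = -5*(-2)/1 = 10*1 = 10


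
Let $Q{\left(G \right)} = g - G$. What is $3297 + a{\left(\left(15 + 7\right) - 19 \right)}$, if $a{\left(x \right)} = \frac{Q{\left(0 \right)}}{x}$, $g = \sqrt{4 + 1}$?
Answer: $3297 + \frac{\sqrt{5}}{3} \approx 3297.7$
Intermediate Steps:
$g = \sqrt{5} \approx 2.2361$
$Q{\left(G \right)} = \sqrt{5} - G$
$a{\left(x \right)} = \frac{\sqrt{5}}{x}$ ($a{\left(x \right)} = \frac{\sqrt{5} - 0}{x} = \frac{\sqrt{5} + 0}{x} = \frac{\sqrt{5}}{x}$)
$3297 + a{\left(\left(15 + 7\right) - 19 \right)} = 3297 + \frac{\sqrt{5}}{\left(15 + 7\right) - 19} = 3297 + \frac{\sqrt{5}}{22 - 19} = 3297 + \frac{\sqrt{5}}{3}$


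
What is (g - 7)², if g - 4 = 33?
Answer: 900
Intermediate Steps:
g = 37 (g = 4 + 33 = 37)
(g - 7)² = (37 - 7)² = 30² = 900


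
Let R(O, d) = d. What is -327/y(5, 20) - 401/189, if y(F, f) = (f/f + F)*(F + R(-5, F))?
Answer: -28621/3780 ≈ -7.5717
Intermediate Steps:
y(F, f) = 2*F*(1 + F) (y(F, f) = (f/f + F)*(F + F) = (1 + F)*(2*F) = 2*F*(1 + F))
-327/y(5, 20) - 401/189 = -327*1/(10*(1 + 5)) - 401/189 = -327/(2*5*6) - 401*1/189 = -327/60 - 401/189 = -327*1/60 - 401/189 = -109/20 - 401/189 = -28621/3780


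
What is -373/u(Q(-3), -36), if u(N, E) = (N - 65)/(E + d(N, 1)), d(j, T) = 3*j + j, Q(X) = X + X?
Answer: -22380/71 ≈ -315.21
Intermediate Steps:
Q(X) = 2*X
d(j, T) = 4*j
u(N, E) = (-65 + N)/(E + 4*N) (u(N, E) = (N - 65)/(E + 4*N) = (-65 + N)/(E + 4*N))
-373/u(Q(-3), -36) = -373*(-36 + 4*(2*(-3)))/(-65 + 2*(-3)) = -373*(-36 + 4*(-6))/(-65 - 6) = -373/(-71/(-36 - 24)) = -373/(-71/(-60)) = -373/((-1/60*(-71))) = -373/71/60 = -373*60/71 = -22380/71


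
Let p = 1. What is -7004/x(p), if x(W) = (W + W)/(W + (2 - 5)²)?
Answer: -35020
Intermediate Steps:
x(W) = 2*W/(9 + W) (x(W) = (2*W)/(W + (-3)²) = (2*W)/(W + 9) = (2*W)/(9 + W) = 2*W/(9 + W))
-7004/x(p) = -7004/(2*1/(9 + 1)) = -7004/(2*1/10) = -7004/(2*1*(⅒)) = -7004/⅕ = -7004*5 = -35020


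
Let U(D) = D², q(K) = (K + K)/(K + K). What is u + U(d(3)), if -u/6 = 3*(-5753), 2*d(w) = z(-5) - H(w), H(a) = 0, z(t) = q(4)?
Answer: 414217/4 ≈ 1.0355e+5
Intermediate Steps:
q(K) = 1 (q(K) = (2*K)/((2*K)) = (2*K)*(1/(2*K)) = 1)
z(t) = 1
d(w) = ½ (d(w) = (1 - 1*0)/2 = (1 + 0)/2 = (½)*1 = ½)
u = 103554 (u = -18*(-5753) = -6*(-17259) = 103554)
u + U(d(3)) = 103554 + (½)² = 103554 + ¼ = 414217/4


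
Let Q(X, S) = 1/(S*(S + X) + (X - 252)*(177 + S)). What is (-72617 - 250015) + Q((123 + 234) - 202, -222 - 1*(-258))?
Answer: -4447482121/13785 ≈ -3.2263e+5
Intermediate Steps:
Q(X, S) = 1/(S*(S + X) + (-252 + X)*(177 + S))
(-72617 - 250015) + Q((123 + 234) - 202, -222 - 1*(-258)) = (-72617 - 250015) + 1/(-44604 + (-222 - 1*(-258))² - 252*(-222 - 1*(-258)) + 177*((123 + 234) - 202) + 2*(-222 - 1*(-258))*((123 + 234) - 202)) = -322632 + 1/(-44604 + (-222 + 258)² - 252*(-222 + 258) + 177*(357 - 202) + 2*(-222 + 258)*(357 - 202)) = -322632 + 1/(-44604 + 36² - 252*36 + 177*155 + 2*36*155) = -322632 + 1/(-44604 + 1296 - 9072 + 27435 + 11160) = -322632 + 1/(-13785) = -322632 - 1/13785 = -4447482121/13785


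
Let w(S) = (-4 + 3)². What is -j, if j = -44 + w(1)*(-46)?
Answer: 90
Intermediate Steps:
w(S) = 1 (w(S) = (-1)² = 1)
j = -90 (j = -44 + 1*(-46) = -44 - 46 = -90)
-j = -1*(-90) = 90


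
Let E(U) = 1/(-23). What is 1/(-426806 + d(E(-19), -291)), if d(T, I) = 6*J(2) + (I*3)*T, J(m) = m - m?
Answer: -23/9815665 ≈ -2.3432e-6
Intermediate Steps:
E(U) = -1/23
J(m) = 0
d(T, I) = 3*I*T (d(T, I) = 6*0 + (I*3)*T = 0 + (3*I)*T = 0 + 3*I*T = 3*I*T)
1/(-426806 + d(E(-19), -291)) = 1/(-426806 + 3*(-291)*(-1/23)) = 1/(-426806 + 873/23) = 1/(-9815665/23) = -23/9815665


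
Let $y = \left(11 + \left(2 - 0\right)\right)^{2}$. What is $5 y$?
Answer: $845$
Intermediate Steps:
$y = 169$ ($y = \left(11 + \left(2 + 0\right)\right)^{2} = \left(11 + 2\right)^{2} = 13^{2} = 169$)
$5 y = 5 \cdot 169 = 845$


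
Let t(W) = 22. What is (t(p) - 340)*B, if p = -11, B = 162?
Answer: -51516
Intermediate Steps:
(t(p) - 340)*B = (22 - 340)*162 = -318*162 = -51516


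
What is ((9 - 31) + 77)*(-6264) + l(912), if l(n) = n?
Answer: -343608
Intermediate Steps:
((9 - 31) + 77)*(-6264) + l(912) = ((9 - 31) + 77)*(-6264) + 912 = (-22 + 77)*(-6264) + 912 = 55*(-6264) + 912 = -344520 + 912 = -343608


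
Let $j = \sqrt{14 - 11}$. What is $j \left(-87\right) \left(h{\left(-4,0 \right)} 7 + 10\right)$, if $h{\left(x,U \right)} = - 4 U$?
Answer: $- 870 \sqrt{3} \approx -1506.9$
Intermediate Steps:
$j = \sqrt{3} \approx 1.732$
$j \left(-87\right) \left(h{\left(-4,0 \right)} 7 + 10\right) = \sqrt{3} \left(-87\right) \left(\left(-4\right) 0 \cdot 7 + 10\right) = - 87 \sqrt{3} \left(0 \cdot 7 + 10\right) = - 87 \sqrt{3} \left(0 + 10\right) = - 87 \sqrt{3} \cdot 10 = - 870 \sqrt{3}$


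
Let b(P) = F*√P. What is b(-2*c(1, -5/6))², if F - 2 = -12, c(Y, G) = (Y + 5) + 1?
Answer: -1400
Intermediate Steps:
c(Y, G) = 6 + Y (c(Y, G) = (5 + Y) + 1 = 6 + Y)
F = -10 (F = 2 - 12 = -10)
b(P) = -10*√P
b(-2*c(1, -5/6))² = (-10*I*√2*√(6 + 1))² = (-10*I*√14)² = -1400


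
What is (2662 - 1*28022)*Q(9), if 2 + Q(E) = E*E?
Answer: -2003440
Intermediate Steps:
Q(E) = -2 + E² (Q(E) = -2 + E*E = -2 + E²)
(2662 - 1*28022)*Q(9) = (2662 - 1*28022)*(-2 + 9²) = (2662 - 28022)*(-2 + 81) = -25360*79 = -2003440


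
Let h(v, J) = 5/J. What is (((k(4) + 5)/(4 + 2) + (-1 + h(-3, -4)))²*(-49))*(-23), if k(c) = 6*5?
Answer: 2083823/144 ≈ 14471.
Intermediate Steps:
k(c) = 30
(((k(4) + 5)/(4 + 2) + (-1 + h(-3, -4)))²*(-49))*(-23) = (((30 + 5)/(4 + 2) + (-1 + 5/(-4)))²*(-49))*(-23) = ((35/6 + (-1 + 5*(-¼)))²*(-49))*(-23) = ((35*(⅙) + (-1 - 5/4))²*(-49))*(-23) = ((35/6 - 9/4)²*(-49))*(-23) = ((43/12)²*(-49))*(-23) = ((1849/144)*(-49))*(-23) = -90601/144*(-23) = 2083823/144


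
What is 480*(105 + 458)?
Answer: 270240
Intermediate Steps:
480*(105 + 458) = 480*563 = 270240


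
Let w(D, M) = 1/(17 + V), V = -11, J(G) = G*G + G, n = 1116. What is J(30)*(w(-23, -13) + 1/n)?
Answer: 935/6 ≈ 155.83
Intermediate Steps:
J(G) = G + G² (J(G) = G² + G = G + G²)
w(D, M) = ⅙ (w(D, M) = 1/(17 - 11) = 1/6 = ⅙)
J(30)*(w(-23, -13) + 1/n) = (30*(1 + 30))*(⅙ + 1/1116) = (30*31)*(⅙ + 1/1116) = 930*(187/1116) = 935/6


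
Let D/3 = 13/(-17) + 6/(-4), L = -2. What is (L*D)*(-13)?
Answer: -3003/17 ≈ -176.65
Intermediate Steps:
D = -231/34 (D = 3*(13/(-17) + 6/(-4)) = 3*(13*(-1/17) + 6*(-¼)) = 3*(-13/17 - 3/2) = 3*(-77/34) = -231/34 ≈ -6.7941)
(L*D)*(-13) = -2*(-231/34)*(-13) = (231/17)*(-13) = -3003/17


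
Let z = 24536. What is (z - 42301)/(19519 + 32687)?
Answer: -1615/4746 ≈ -0.34029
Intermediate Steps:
(z - 42301)/(19519 + 32687) = (24536 - 42301)/(19519 + 32687) = -17765/52206 = -17765*1/52206 = -1615/4746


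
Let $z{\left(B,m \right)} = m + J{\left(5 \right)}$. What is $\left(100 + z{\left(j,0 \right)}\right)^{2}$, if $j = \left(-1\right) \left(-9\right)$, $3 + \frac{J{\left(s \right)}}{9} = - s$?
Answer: $784$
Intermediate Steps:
$J{\left(s \right)} = -27 - 9 s$ ($J{\left(s \right)} = -27 + 9 \left(- s\right) = -27 - 9 s$)
$j = 9$
$z{\left(B,m \right)} = -72 + m$ ($z{\left(B,m \right)} = m - 72 = -72 + m$)
$\left(100 + z{\left(j,0 \right)}\right)^{2} = \left(100 + \left(-72 + 0\right)\right)^{2} = \left(100 - 72\right)^{2} = 28^{2} = 784$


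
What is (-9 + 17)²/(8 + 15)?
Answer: 64/23 ≈ 2.7826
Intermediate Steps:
(-9 + 17)²/(8 + 15) = 8²/23 = (1/23)*64 = 64/23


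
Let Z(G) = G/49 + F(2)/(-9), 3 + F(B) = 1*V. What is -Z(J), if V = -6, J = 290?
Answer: -339/49 ≈ -6.9184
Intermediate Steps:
F(B) = -9 (F(B) = -3 + 1*(-6) = -3 - 6 = -9)
Z(G) = 1 + G/49 (Z(G) = G/49 - 9/(-9) = G*(1/49) - 9*(-⅑) = G/49 + 1 = 1 + G/49)
-Z(J) = -(1 + (1/49)*290) = -(1 + 290/49) = -1*339/49 = -339/49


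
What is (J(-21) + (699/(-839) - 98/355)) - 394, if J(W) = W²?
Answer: 13668348/297845 ≈ 45.891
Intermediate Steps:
(J(-21) + (699/(-839) - 98/355)) - 394 = ((-21)² + (699/(-839) - 98/355)) - 394 = (441 + (699*(-1/839) - 98*1/355)) - 394 = (441 + (-699/839 - 98/355)) - 394 = (441 - 330367/297845) - 394 = 131019278/297845 - 394 = 13668348/297845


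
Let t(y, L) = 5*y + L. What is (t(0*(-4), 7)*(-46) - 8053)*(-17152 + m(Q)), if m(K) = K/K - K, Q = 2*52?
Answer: 144510625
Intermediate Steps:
t(y, L) = L + 5*y
Q = 104
m(K) = 1 - K
(t(0*(-4), 7)*(-46) - 8053)*(-17152 + m(Q)) = ((7 + 5*(0*(-4)))*(-46) - 8053)*(-17152 + (1 - 1*104)) = ((7 + 5*0)*(-46) - 8053)*(-17152 + (1 - 104)) = ((7 + 0)*(-46) - 8053)*(-17152 - 103) = (7*(-46) - 8053)*(-17255) = (-322 - 8053)*(-17255) = -8375*(-17255) = 144510625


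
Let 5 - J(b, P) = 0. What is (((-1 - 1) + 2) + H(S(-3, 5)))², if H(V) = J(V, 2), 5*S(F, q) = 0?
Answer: 25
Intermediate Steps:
J(b, P) = 5 (J(b, P) = 5 - 1*0 = 5 + 0 = 5)
S(F, q) = 0 (S(F, q) = (⅕)*0 = 0)
H(V) = 5
(((-1 - 1) + 2) + H(S(-3, 5)))² = (((-1 - 1) + 2) + 5)² = ((-2 + 2) + 5)² = (0 + 5)² = 5² = 25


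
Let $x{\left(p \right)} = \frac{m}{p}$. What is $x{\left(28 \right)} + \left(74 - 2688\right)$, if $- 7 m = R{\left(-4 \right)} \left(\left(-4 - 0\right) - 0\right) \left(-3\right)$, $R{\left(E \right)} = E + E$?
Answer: $- \frac{128062}{49} \approx -2613.5$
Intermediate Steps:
$R{\left(E \right)} = 2 E$
$m = \frac{96}{7}$ ($m = - \frac{2 \left(-4\right) \left(\left(-4 - 0\right) - 0\right) \left(-3\right)}{7} = - \frac{- 8 \left(\left(-4 + 0\right) + 0\right) \left(-3\right)}{7} = - \frac{- 8 \left(-4 + 0\right) \left(-3\right)}{7} = - \frac{\left(-8\right) \left(-4\right) \left(-3\right)}{7} = - \frac{32 \left(-3\right)}{7} = \left(- \frac{1}{7}\right) \left(-96\right) = \frac{96}{7} \approx 13.714$)
$x{\left(p \right)} = \frac{96}{7 p}$
$x{\left(28 \right)} + \left(74 - 2688\right) = \frac{96}{7 \cdot 28} + \left(74 - 2688\right) = \frac{96}{7} \cdot \frac{1}{28} + \left(74 - 2688\right) = \frac{24}{49} - 2614 = - \frac{128062}{49}$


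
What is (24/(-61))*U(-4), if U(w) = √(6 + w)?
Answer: -24*√2/61 ≈ -0.55641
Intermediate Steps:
(24/(-61))*U(-4) = (24/(-61))*√(6 - 4) = (24*(-1/61))*√2 = -24*√2/61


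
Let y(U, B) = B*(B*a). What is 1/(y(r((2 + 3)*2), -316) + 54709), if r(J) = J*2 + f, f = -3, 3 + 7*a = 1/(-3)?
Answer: 21/150329 ≈ 0.00013969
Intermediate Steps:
a = -10/21 (a = -3/7 + (⅐)/(-3) = -3/7 + (⅐)*(-⅓) = -3/7 - 1/21 = -10/21 ≈ -0.47619)
r(J) = -3 + 2*J (r(J) = J*2 - 3 = 2*J - 3 = -3 + 2*J)
y(U, B) = -10*B²/21 (y(U, B) = B*(B*(-10/21)) = B*(-10*B/21) = -10*B²/21)
1/(y(r((2 + 3)*2), -316) + 54709) = 1/(-10/21*(-316)² + 54709) = 1/(-10/21*99856 + 54709) = 1/(-998560/21 + 54709) = 1/(150329/21) = 21/150329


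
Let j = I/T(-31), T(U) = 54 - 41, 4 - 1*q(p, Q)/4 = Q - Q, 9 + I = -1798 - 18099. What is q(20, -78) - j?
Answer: 20114/13 ≈ 1547.2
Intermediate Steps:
I = -19906 (I = -9 + (-1798 - 18099) = -9 - 19897 = -19906)
q(p, Q) = 16 (q(p, Q) = 16 - 4*(Q - Q) = 16 - 4*0 = 16 + 0 = 16)
T(U) = 13
j = -19906/13 ≈ -1531.2
q(20, -78) - j = 16 - 1*(-19906/13) = 16 + 19906/13 = 20114/13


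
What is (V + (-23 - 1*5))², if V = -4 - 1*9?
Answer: 1681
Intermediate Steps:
V = -13 (V = -4 - 9 = -13)
(V + (-23 - 1*5))² = (-13 + (-23 - 1*5))² = (-13 + (-23 - 5))² = (-13 - 28)² = (-41)² = 1681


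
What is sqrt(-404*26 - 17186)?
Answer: I*sqrt(27690) ≈ 166.4*I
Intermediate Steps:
sqrt(-404*26 - 17186) = sqrt(-10504 - 17186) = sqrt(-27690) = I*sqrt(27690)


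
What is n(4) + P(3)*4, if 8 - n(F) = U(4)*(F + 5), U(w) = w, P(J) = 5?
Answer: -8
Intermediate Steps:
n(F) = -12 - 4*F (n(F) = 8 - 4*(F + 5) = 8 - 4*(5 + F) = 8 - (20 + 4*F) = 8 + (-20 - 4*F) = -12 - 4*F)
n(4) + P(3)*4 = (-12 - 4*4) + 5*4 = (-12 - 16) + 20 = -28 + 20 = -8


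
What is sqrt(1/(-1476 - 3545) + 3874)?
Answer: sqrt(97665243413)/5021 ≈ 62.241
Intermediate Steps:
sqrt(1/(-1476 - 3545) + 3874) = sqrt(1/(-5021) + 3874) = sqrt(-1/5021 + 3874) = sqrt(19451353/5021) = sqrt(97665243413)/5021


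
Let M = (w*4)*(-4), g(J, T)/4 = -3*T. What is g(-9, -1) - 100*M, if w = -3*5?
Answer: -23988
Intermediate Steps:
g(J, T) = -12*T (g(J, T) = 4*(-3*T) = -12*T)
w = -15
M = 240 (M = -15*4*(-4) = -60*(-4) = 240)
g(-9, -1) - 100*M = -12*(-1) - 100*240 = 12 - 24000 = -23988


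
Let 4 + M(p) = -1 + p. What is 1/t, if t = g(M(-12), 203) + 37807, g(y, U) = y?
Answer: 1/37790 ≈ 2.6462e-5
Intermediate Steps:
M(p) = -5 + p (M(p) = -4 + (-1 + p) = -5 + p)
t = 37790 (t = (-5 - 12) + 37807 = -17 + 37807 = 37790)
1/t = 1/37790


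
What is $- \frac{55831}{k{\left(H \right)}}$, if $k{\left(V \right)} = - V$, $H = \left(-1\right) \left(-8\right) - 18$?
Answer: $- \frac{55831}{10} \approx -5583.1$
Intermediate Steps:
$H = -10$ ($H = 8 - 18 = -10$)
$- \frac{55831}{k{\left(H \right)}} = - \frac{55831}{\left(-1\right) \left(-10\right)} = - \frac{55831}{10}$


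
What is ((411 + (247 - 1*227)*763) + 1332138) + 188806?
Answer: 1536615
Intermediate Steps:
((411 + (247 - 1*227)*763) + 1332138) + 188806 = ((411 + (247 - 227)*763) + 1332138) + 188806 = ((411 + 20*763) + 1332138) + 188806 = ((411 + 15260) + 1332138) + 188806 = (15671 + 1332138) + 188806 = 1347809 + 188806 = 1536615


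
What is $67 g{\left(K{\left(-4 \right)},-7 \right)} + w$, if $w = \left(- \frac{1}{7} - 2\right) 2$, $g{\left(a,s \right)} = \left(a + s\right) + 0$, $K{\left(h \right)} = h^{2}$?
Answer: $\frac{4191}{7} \approx 598.71$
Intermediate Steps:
$g{\left(a,s \right)} = a + s$
$w = - \frac{30}{7}$ ($w = \left(\left(-1\right) \frac{1}{7} - 2\right) 2 = \left(- \frac{1}{7} - 2\right) 2 = \left(- \frac{15}{7}\right) 2 = - \frac{30}{7} \approx -4.2857$)
$67 g{\left(K{\left(-4 \right)},-7 \right)} + w = 67 \left(\left(-4\right)^{2} - 7\right) - \frac{30}{7} = 67 \left(16 - 7\right) - \frac{30}{7} = 67 \cdot 9 - \frac{30}{7} = 603 - \frac{30}{7} = \frac{4191}{7}$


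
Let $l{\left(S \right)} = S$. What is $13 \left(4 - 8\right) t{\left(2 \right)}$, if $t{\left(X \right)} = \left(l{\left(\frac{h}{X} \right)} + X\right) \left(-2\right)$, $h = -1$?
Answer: $156$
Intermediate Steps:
$t{\left(X \right)} = - 2 X + \frac{2}{X}$ ($t{\left(X \right)} = \left(- \frac{1}{X} + X\right) \left(-2\right) = \left(X - \frac{1}{X}\right) \left(-2\right) = - 2 X + \frac{2}{X}$)
$13 \left(4 - 8\right) t{\left(2 \right)} = 13 \left(4 - 8\right) \left(\left(-2\right) 2 + \frac{2}{2}\right) = 13 \left(4 - 8\right) \left(-4 + 2 \cdot \frac{1}{2}\right) = 13 \left(-4\right) \left(-4 + 1\right) = \left(-52\right) \left(-3\right) = 156$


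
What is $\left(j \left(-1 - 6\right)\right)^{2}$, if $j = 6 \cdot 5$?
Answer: $44100$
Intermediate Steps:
$j = 30$
$\left(j \left(-1 - 6\right)\right)^{2} = \left(30 \left(-1 - 6\right)\right)^{2} = \left(30 \left(-7\right)\right)^{2} = \left(-210\right)^{2} = 44100$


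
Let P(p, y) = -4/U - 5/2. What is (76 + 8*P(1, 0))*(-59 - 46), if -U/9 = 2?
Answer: -18200/3 ≈ -6066.7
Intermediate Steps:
U = -18 (U = -9*2 = -18)
P(p, y) = -41/18 (P(p, y) = -4/(-18) - 5/2 = -4*(-1/18) - 5*1/2 = 2/9 - 5/2 = -41/18)
(76 + 8*P(1, 0))*(-59 - 46) = (76 + 8*(-41/18))*(-59 - 46) = (76 - 164/9)*(-105) = (520/9)*(-105) = -18200/3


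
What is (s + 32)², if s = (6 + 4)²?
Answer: 17424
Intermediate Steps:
s = 100 (s = 10² = 100)
(s + 32)² = (100 + 32)² = 132² = 17424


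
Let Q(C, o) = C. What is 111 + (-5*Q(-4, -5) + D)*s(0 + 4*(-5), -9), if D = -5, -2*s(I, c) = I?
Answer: 261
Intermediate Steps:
s(I, c) = -I/2
111 + (-5*Q(-4, -5) + D)*s(0 + 4*(-5), -9) = 111 + (-5*(-4) - 5)*(-(0 + 4*(-5))/2) = 111 + (20 - 5)*(-(0 - 20)/2) = 111 + 15*(-1/2*(-20)) = 111 + 15*10 = 111 + 150 = 261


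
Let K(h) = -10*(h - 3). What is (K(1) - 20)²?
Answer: 0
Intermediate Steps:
K(h) = 30 - 10*h (K(h) = -10*(-3 + h) = 30 - 10*h)
(K(1) - 20)² = ((30 - 10*1) - 20)² = ((30 - 10) - 20)² = (20 - 20)² = 0² = 0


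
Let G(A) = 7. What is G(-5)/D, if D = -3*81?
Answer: -7/243 ≈ -0.028807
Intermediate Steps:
D = -243
G(-5)/D = 7/(-243) = 7*(-1/243) = -7/243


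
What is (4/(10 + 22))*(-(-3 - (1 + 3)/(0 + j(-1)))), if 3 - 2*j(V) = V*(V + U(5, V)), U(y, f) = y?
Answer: 29/56 ≈ 0.51786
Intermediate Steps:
j(V) = 3/2 - V*(5 + V)/2 (j(V) = 3/2 - V*(V + 5)/2 = 3/2 - V*(5 + V)/2)
(4/(10 + 22))*(-(-3 - (1 + 3)/(0 + j(-1)))) = (4/(10 + 22))*(-(-3 - (1 + 3)/(0 + (3/2 - 5/2*(-1) - ½*(-1)²)))) = (4/32)*(-(-3 - 4/(0 + (3/2 + 5/2 - ½*1)))) = ((1/32)*4)*(-(-3 - 4/(0 + (3/2 + 5/2 - ½)))) = (-(-3 - 4/(0 + 7/2)))/8 = (-(-3 - 4/7/2))/8 = (-(-3 - 4*2/7))/8 = (-(-3 - 1*8/7))/8 = (-(-3 - 8/7))/8 = (-1*(-29/7))/8 = (⅛)*(29/7) = 29/56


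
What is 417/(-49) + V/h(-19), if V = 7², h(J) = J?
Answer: -10324/931 ≈ -11.089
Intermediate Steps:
V = 49
417/(-49) + V/h(-19) = 417/(-49) + 49/(-19) = 417*(-1/49) + 49*(-1/19) = -417/49 - 49/19 = -10324/931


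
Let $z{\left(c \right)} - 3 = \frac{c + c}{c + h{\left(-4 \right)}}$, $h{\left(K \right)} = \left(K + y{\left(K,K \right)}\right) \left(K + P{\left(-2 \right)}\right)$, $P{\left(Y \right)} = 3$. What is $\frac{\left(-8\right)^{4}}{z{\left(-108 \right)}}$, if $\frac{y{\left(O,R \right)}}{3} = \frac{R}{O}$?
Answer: $\frac{438272}{537} \approx 816.15$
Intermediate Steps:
$y{\left(O,R \right)} = \frac{3 R}{O}$ ($y{\left(O,R \right)} = 3 \frac{R}{O} = \frac{3 R}{O}$)
$h{\left(K \right)} = \left(3 + K\right)^{2}$ ($h{\left(K \right)} = \left(K + \frac{3 K}{K}\right) \left(K + 3\right) = \left(K + 3\right) \left(3 + K\right) = \left(3 + K\right) \left(3 + K\right) = \left(3 + K\right)^{2}$)
$z{\left(c \right)} = 3 + \frac{2 c}{1 + c}$ ($z{\left(c \right)} = 3 + \frac{c + c}{c + \left(9 + \left(-4\right)^{2} + 6 \left(-4\right)\right)} = 3 + \frac{2 c}{c + \left(9 + 16 - 24\right)} = 3 + \frac{2 c}{c + 1} = 3 + \frac{2 c}{1 + c}$)
$\frac{\left(-8\right)^{4}}{z{\left(-108 \right)}} = \frac{\left(-8\right)^{4}}{\frac{1}{1 - 108} \left(3 + 5 \left(-108\right)\right)} = \frac{4096}{\frac{1}{-107} \left(3 - 540\right)} = \frac{4096}{\left(- \frac{1}{107}\right) \left(-537\right)} = \frac{4096}{\frac{537}{107}} = 4096 \cdot \frac{107}{537} = \frac{438272}{537}$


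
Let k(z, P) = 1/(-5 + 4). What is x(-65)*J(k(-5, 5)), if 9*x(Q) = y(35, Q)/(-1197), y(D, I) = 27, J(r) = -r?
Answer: -1/399 ≈ -0.0025063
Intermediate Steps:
k(z, P) = -1 (k(z, P) = 1/(-1) = -1)
x(Q) = -1/399 (x(Q) = (27/(-1197))/9 = (27*(-1/1197))/9 = (⅑)*(-3/133) = -1/399)
x(-65)*J(k(-5, 5)) = -(-1)*(-1)/399 = -1/399*1 = -1/399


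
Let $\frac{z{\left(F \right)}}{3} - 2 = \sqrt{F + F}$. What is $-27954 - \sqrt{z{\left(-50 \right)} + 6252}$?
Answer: $-27954 - \sqrt{6258 + 30 i} \approx -28033.0 - 0.18961 i$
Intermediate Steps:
$z{\left(F \right)} = 6 + 3 \sqrt{2} \sqrt{F}$ ($z{\left(F \right)} = 6 + 3 \sqrt{F + F} = 6 + 3 \sqrt{2 F} = 6 + 3 \sqrt{2} \sqrt{F}$)
$-27954 - \sqrt{z{\left(-50 \right)} + 6252} = -27954 - \sqrt{\left(6 + 3 \sqrt{2} \sqrt{-50}\right) + 6252} = -27954 - \sqrt{\left(6 + 3 \sqrt{2} \cdot 5 i \sqrt{2}\right) + 6252} = -27954 - \sqrt{\left(6 + 30 i\right) + 6252} = -27954 - \sqrt{6258 + 30 i}$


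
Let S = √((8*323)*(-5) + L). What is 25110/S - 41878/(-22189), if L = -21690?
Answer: 41878/22189 - 2511*I*√34610/3461 ≈ 1.8873 - 134.97*I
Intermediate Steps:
S = I*√34610 (S = √((8*323)*(-5) - 21690) = √(2584*(-5) - 21690) = √(-12920 - 21690) = √(-34610) = I*√34610 ≈ 186.04*I)
25110/S - 41878/(-22189) = 25110/((I*√34610)) - 41878/(-22189) = 25110*(-I*√34610/34610) - 41878*(-1/22189) = -2511*I*√34610/3461 + 41878/22189 = 41878/22189 - 2511*I*√34610/3461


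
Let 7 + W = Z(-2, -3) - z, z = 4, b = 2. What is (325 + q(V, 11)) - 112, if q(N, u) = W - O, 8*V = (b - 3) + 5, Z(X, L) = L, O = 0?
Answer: 199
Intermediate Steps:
V = ½ (V = ((2 - 3) + 5)/8 = (-1 + 5)/8 = (⅛)*4 = ½ ≈ 0.50000)
W = -14 (W = -7 + (-3 - 1*4) = -7 + (-3 - 4) = -7 - 7 = -14)
q(N, u) = -14 (q(N, u) = -14 - 1*0 = -14 + 0 = -14)
(325 + q(V, 11)) - 112 = (325 - 14) - 112 = 311 - 112 = 199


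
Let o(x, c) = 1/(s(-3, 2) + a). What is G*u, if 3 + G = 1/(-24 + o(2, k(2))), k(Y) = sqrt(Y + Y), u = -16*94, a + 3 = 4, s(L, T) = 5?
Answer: 654240/143 ≈ 4575.1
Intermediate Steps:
a = 1 (a = -3 + 4 = 1)
u = -1504
k(Y) = sqrt(2)*sqrt(Y) (k(Y) = sqrt(2*Y) = sqrt(2)*sqrt(Y))
o(x, c) = 1/6 (o(x, c) = 1/(5 + 1) = 1/6)
G = -435/143 (G = -3 + 1/(-24 + 1/6) = -3 + 1/(-143/6) = -3 - 6/143 = -435/143 ≈ -3.0420)
G*u = -435/143*(-1504) = 654240/143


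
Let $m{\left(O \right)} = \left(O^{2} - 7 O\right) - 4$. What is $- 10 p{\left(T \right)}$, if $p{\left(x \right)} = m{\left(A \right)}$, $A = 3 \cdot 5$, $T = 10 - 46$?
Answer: $-1160$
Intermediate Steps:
$T = -36$ ($T = 10 - 46 = -36$)
$A = 15$
$m{\left(O \right)} = -4 + O^{2} - 7 O$
$p{\left(x \right)} = 116$ ($p{\left(x \right)} = -4 + 15^{2} - 105 = -4 + 225 - 105 = 116$)
$- 10 p{\left(T \right)} = \left(-10\right) 116 = -1160$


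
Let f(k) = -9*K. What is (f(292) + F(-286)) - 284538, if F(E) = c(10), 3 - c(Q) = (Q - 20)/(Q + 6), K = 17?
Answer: -2277499/8 ≈ -2.8469e+5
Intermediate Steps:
f(k) = -153 (f(k) = -9*17 = -153)
c(Q) = 3 - (-20 + Q)/(6 + Q) (c(Q) = 3 - (Q - 20)/(Q + 6) = 3 - (-20 + Q)/(6 + Q))
F(E) = 29/8 (F(E) = 2*(19 + 10)/(6 + 10) = 2*29/16 = 2*(1/16)*29 = 29/8)
(f(292) + F(-286)) - 284538 = (-153 + 29/8) - 284538 = -1195/8 - 284538 = -2277499/8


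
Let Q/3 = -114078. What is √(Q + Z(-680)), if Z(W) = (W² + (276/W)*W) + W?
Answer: √119762 ≈ 346.07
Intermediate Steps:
Z(W) = 276 + W + W² (Z(W) = (W² + 276) + W = (276 + W²) + W = 276 + W + W²)
Q = -342234 (Q = 3*(-114078) = -342234)
√(Q + Z(-680)) = √(-342234 + (276 - 680 + (-680)²)) = √(-342234 + (276 - 680 + 462400)) = √(-342234 + 461996) = √119762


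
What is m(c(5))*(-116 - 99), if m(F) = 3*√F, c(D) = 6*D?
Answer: -645*√30 ≈ -3532.8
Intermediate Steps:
m(c(5))*(-116 - 99) = (3*√(6*5))*(-116 - 99) = (3*√30)*(-215) = -645*√30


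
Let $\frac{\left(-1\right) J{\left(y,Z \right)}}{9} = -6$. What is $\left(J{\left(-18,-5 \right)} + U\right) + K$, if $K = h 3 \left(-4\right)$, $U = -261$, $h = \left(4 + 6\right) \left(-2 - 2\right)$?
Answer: $273$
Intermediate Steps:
$J{\left(y,Z \right)} = 54$ ($J{\left(y,Z \right)} = \left(-9\right) \left(-6\right) = 54$)
$h = -40$ ($h = 10 \left(-4\right) = -40$)
$K = 480$ ($K = \left(-40\right) 3 \left(-4\right) = \left(-120\right) \left(-4\right) = 480$)
$\left(J{\left(-18,-5 \right)} + U\right) + K = \left(54 - 261\right) + 480 = -207 + 480 = 273$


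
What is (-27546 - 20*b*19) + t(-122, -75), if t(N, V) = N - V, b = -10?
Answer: -23793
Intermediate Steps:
(-27546 - 20*b*19) + t(-122, -75) = (-27546 - 20*(-10)*19) + (-122 - 1*(-75)) = (-27546 + 200*19) + (-122 + 75) = (-27546 + 3800) - 47 = -23746 - 47 = -23793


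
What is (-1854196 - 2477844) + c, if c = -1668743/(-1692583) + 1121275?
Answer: -5434484587252/1692583 ≈ -3.2108e+6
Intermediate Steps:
c = 1897852672068/1692583 (c = -1668743*(-1/1692583) + 1121275 = 1668743/1692583 + 1121275 = 1897852672068/1692583 ≈ 1.1213e+6)
(-1854196 - 2477844) + c = (-1854196 - 2477844) + 1897852672068/1692583 = -4332040 + 1897852672068/1692583 = -5434484587252/1692583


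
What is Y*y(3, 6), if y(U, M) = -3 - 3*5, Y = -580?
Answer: 10440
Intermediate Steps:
y(U, M) = -18 (y(U, M) = -3 - 15 = -18)
Y*y(3, 6) = -580*(-18) = 10440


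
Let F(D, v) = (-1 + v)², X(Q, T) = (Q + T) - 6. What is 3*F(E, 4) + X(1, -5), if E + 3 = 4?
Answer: 17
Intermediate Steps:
X(Q, T) = -6 + Q + T
E = 1 (E = -3 + 4 = 1)
3*F(E, 4) + X(1, -5) = 3*(-1 + 4)² + (-6 + 1 - 5) = 3*3² - 10 = 3*9 - 10 = 27 - 10 = 17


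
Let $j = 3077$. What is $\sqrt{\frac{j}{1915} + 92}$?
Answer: $\frac{\sqrt{343277155}}{1915} \approx 9.6751$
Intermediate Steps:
$\sqrt{\frac{j}{1915} + 92} = \sqrt{\frac{3077}{1915} + 92} = \sqrt{\frac{179257}{1915}} = \frac{\sqrt{343277155}}{1915}$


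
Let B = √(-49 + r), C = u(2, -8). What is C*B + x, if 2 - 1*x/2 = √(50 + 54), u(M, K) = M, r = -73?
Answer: 4 - 4*√26 + 2*I*√122 ≈ -16.396 + 22.091*I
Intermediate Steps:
x = 4 - 4*√26 (x = 4 - 2*√(50 + 54) = 4 - 4*√26 ≈ -16.396)
C = 2
B = I*√122 (B = √(-49 - 73) = √(-122) = I*√122 ≈ 11.045*I)
C*B + x = 2*(I*√122) + (4 - 4*√26) = 2*I*√122 + (4 - 4*√26) = 4 - 4*√26 + 2*I*√122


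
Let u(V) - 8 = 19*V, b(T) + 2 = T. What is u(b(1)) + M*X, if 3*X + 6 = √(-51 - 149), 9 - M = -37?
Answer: -103 + 460*I*√2/3 ≈ -103.0 + 216.85*I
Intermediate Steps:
b(T) = -2 + T
u(V) = 8 + 19*V
M = 46 (M = 9 - 1*(-37) = 9 + 37 = 46)
X = -2 + 10*I*√2/3 (X = -2 + √(-51 - 149)/3 = -2 + √(-200)/3 = -2 + (10*I*√2)/3 = -2 + 10*I*√2/3 ≈ -2.0 + 4.714*I)
u(b(1)) + M*X = (8 + 19*(-2 + 1)) + 46*(-2 + 10*I*√2/3) = (8 + 19*(-1)) + (-92 + 460*I*√2/3) = (8 - 19) + (-92 + 460*I*√2/3) = -11 + (-92 + 460*I*√2/3) = -103 + 460*I*√2/3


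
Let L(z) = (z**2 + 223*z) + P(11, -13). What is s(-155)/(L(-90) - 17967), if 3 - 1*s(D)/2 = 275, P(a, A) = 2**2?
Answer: 544/29933 ≈ 0.018174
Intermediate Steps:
P(a, A) = 4
s(D) = -544 (s(D) = 6 - 2*275 = 6 - 550 = -544)
L(z) = 4 + z**2 + 223*z (L(z) = (z**2 + 223*z) + 4 = 4 + z**2 + 223*z)
s(-155)/(L(-90) - 17967) = -544/((4 + (-90)**2 + 223*(-90)) - 17967) = -544/((4 + 8100 - 20070) - 17967) = -544/(-11966 - 17967) = -544/(-29933) = -544*(-1/29933) = 544/29933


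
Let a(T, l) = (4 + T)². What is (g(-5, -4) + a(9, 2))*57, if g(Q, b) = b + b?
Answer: 9177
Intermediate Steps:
g(Q, b) = 2*b
(g(-5, -4) + a(9, 2))*57 = (2*(-4) + (4 + 9)²)*57 = (-8 + 13²)*57 = (-8 + 169)*57 = 161*57 = 9177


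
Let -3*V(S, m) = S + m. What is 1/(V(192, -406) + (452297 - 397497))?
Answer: 3/164614 ≈ 1.8224e-5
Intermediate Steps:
V(S, m) = -S/3 - m/3 (V(S, m) = -(S + m)/3 = -S/3 - m/3)
1/(V(192, -406) + (452297 - 397497)) = 1/((-1/3*192 - 1/3*(-406)) + (452297 - 397497)) = 1/((-64 + 406/3) + 54800) = 1/(214/3 + 54800) = 1/(164614/3) = 3/164614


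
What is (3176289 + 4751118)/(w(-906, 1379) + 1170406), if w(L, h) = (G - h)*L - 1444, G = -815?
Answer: 2642469/1052242 ≈ 2.5113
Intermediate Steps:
w(L, h) = -1444 + L*(-815 - h) (w(L, h) = (-815 - h)*L - 1444 = L*(-815 - h) - 1444 = -1444 + L*(-815 - h))
(3176289 + 4751118)/(w(-906, 1379) + 1170406) = (3176289 + 4751118)/((-1444 - 815*(-906) - 1*(-906)*1379) + 1170406) = 7927407/((-1444 + 738390 + 1249374) + 1170406) = 7927407/(1986320 + 1170406) = 7927407/3156726 = 7927407*(1/3156726) = 2642469/1052242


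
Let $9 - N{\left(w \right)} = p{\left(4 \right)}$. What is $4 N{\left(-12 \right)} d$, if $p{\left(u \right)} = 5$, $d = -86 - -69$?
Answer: $-272$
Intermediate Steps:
$d = -17$ ($d = -86 + 69 = -17$)
$N{\left(w \right)} = 4$ ($N{\left(w \right)} = 9 - 5 = 4$)
$4 N{\left(-12 \right)} d = 4 \cdot 4 \left(-17\right) = 16 \left(-17\right) = -272$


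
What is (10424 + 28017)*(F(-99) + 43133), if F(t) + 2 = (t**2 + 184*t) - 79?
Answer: 1331480917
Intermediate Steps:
F(t) = -81 + t**2 + 184*t (F(t) = -2 + ((t**2 + 184*t) - 79) = -2 + (-79 + t**2 + 184*t) = -81 + t**2 + 184*t)
(10424 + 28017)*(F(-99) + 43133) = (10424 + 28017)*((-81 + (-99)**2 + 184*(-99)) + 43133) = 38441*((-81 + 9801 - 18216) + 43133) = 38441*(-8496 + 43133) = 38441*34637 = 1331480917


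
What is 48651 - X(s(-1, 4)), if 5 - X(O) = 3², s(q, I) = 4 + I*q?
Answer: 48655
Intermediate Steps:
X(O) = -4 (X(O) = 5 - 1*3² = 5 - 1*9 = 5 - 9 = -4)
48651 - X(s(-1, 4)) = 48651 - 1*(-4) = 48651 + 4 = 48655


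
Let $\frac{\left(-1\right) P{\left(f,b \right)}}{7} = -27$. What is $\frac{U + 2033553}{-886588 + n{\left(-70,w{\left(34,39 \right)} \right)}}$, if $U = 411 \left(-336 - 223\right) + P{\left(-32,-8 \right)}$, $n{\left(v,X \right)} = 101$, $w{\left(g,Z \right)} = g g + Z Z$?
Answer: $- \frac{1803993}{886487} \approx -2.035$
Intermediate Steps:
$w{\left(g,Z \right)} = Z^{2} + g^{2}$ ($w{\left(g,Z \right)} = g^{2} + Z^{2} = Z^{2} + g^{2}$)
$P{\left(f,b \right)} = 189$ ($P{\left(f,b \right)} = \left(-7\right) \left(-27\right) = 189$)
$U = -229560$ ($U = 411 \left(-336 - 223\right) + 189 = 411 \left(-559\right) + 189 = -229749 + 189 = -229560$)
$\frac{U + 2033553}{-886588 + n{\left(-70,w{\left(34,39 \right)} \right)}} = \frac{-229560 + 2033553}{-886588 + 101} = \frac{1803993}{-886487} = 1803993 \left(- \frac{1}{886487}\right) = - \frac{1803993}{886487}$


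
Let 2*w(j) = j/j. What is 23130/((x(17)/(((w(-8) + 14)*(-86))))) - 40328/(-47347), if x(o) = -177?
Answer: 455213955742/2793473 ≈ 1.6296e+5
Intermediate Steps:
w(j) = ½ (w(j) = (j/j)/2 = (½)*1 = ½)
23130/((x(17)/(((w(-8) + 14)*(-86))))) - 40328/(-47347) = 23130/((-177*(-1/(86*(½ + 14))))) - 40328/(-47347) = 23130/((-177/((29/2)*(-86)))) - 40328*(-1/47347) = 23130/((-177/(-1247))) + 40328/47347 = 23130/((-177*(-1/1247))) + 40328/47347 = 23130/(177/1247) + 40328/47347 = 23130*(1247/177) + 40328/47347 = 9614370/59 + 40328/47347 = 455213955742/2793473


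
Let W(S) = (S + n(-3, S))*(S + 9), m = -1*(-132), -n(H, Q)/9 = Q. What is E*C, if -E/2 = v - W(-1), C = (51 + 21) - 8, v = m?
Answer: -8704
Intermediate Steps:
n(H, Q) = -9*Q
m = 132
v = 132
C = 64 (C = 72 - 8 = 64)
W(S) = -8*S*(9 + S) (W(S) = (S - 9*S)*(S + 9) = (-8*S)*(9 + S) = -8*S*(9 + S))
E = -136 (E = -2*(132 - 8*(-1)*(-9 - 1*(-1))) = -2*(132 - 8*(-1)*(-9 + 1)) = -2*(132 - 8*(-1)*(-8)) = -2*(132 - 1*64) = -2*(132 - 64) = -2*68 = -136)
E*C = -136*64 = -8704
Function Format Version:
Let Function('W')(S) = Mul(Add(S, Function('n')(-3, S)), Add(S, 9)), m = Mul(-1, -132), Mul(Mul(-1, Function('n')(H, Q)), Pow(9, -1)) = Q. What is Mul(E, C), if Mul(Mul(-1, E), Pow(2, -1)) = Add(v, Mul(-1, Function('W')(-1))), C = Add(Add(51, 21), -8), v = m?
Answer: -8704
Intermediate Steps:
Function('n')(H, Q) = Mul(-9, Q)
m = 132
v = 132
C = 64 (C = Add(72, -8) = 64)
Function('W')(S) = Mul(-8, S, Add(9, S)) (Function('W')(S) = Mul(Add(S, Mul(-9, S)), Add(S, 9)) = Mul(Mul(-8, S), Add(9, S)) = Mul(-8, S, Add(9, S)))
E = -136 (E = Mul(-2, Add(132, Mul(-1, Mul(8, -1, Add(-9, Mul(-1, -1)))))) = Mul(-2, Add(132, Mul(-1, Mul(8, -1, Add(-9, 1))))) = Mul(-2, Add(132, Mul(-1, Mul(8, -1, -8)))) = Mul(-2, Add(132, Mul(-1, 64))) = Mul(-2, Add(132, -64)) = Mul(-2, 68) = -136)
Mul(E, C) = Mul(-136, 64) = -8704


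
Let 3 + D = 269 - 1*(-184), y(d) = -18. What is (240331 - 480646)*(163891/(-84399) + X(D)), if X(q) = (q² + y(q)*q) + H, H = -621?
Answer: -187154918048950/4019 ≈ -4.6568e+10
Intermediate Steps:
D = 450 (D = -3 + (269 - 1*(-184)) = -3 + (269 + 184) = -3 + 453 = 450)
X(q) = -621 + q² - 18*q (X(q) = (q² - 18*q) - 621 = -621 + q² - 18*q)
(240331 - 480646)*(163891/(-84399) + X(D)) = (240331 - 480646)*(163891/(-84399) + (-621 + 450² - 18*450)) = -240315*(163891*(-1/84399) + (-621 + 202500 - 8100)) = -240315*(-23413/12057 + 193779) = -240315*2336369990/12057 = -187154918048950/4019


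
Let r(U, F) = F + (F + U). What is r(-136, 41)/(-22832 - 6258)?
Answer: 27/14545 ≈ 0.0018563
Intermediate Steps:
r(U, F) = U + 2*F
r(-136, 41)/(-22832 - 6258) = (-136 + 2*41)/(-22832 - 6258) = (-136 + 82)/(-29090) = -54*(-1/29090) = 27/14545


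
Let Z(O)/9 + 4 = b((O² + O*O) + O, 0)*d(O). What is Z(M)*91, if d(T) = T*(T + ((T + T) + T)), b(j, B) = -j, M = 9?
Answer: -45379152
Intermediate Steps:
d(T) = 4*T² (d(T) = T*(T + (2*T + T)) = T*(T + 3*T) = T*(4*T) = 4*T²)
Z(O) = -36 + 36*O²*(-O - 2*O²) (Z(O) = -36 + 9*((-((O² + O*O) + O))*(4*O²)) = -36 + 9*((-((O² + O²) + O))*(4*O²)) = -36 + 9*((-(2*O² + O))*(4*O²)) = -36 + 9*((-(O + 2*O²))*(4*O²)) = -36 + 9*((-O - 2*O²)*(4*O²)) = -36 + 9*(4*O²*(-O - 2*O²)) = -36 + 36*O²*(-O - 2*O²))
Z(M)*91 = (-36 + 36*9³*(-1 - 2*9))*91 = (-36 + 36*729*(-1 - 18))*91 = (-36 + 36*729*(-19))*91 = (-36 - 498636)*91 = -498672*91 = -45379152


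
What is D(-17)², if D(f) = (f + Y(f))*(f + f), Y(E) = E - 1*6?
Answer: 1849600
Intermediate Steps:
Y(E) = -6 + E (Y(E) = E - 6 = -6 + E)
D(f) = 2*f*(-6 + 2*f) (D(f) = (f + (-6 + f))*(f + f) = (-6 + 2*f)*(2*f) = 2*f*(-6 + 2*f))
D(-17)² = (4*(-17)*(-3 - 17))² = (4*(-17)*(-20))² = 1360² = 1849600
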